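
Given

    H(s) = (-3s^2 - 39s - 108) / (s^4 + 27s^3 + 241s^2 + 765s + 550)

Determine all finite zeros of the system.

Set the numerator to zero: -3s^2 - 39s - 108 = 0, i.e. -3·(s^2 + 13s + 36) = 0.
Factoring: (s + 9)(s + 4) = 0.

s = -9, -4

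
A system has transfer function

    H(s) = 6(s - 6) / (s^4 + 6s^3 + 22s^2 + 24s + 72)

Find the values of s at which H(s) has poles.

The poles are the roots of the denominator s^4 + 6s^3 + 22s^2 + 24s + 72 = 0.
No real roots exist; factor into two real quadratics: (s^2 + 4)(s^2 + 6s + 18) = 0.
Each quadratic gives a conjugate pair via the quadratic formula.

s = ±2j, -3 ± 3j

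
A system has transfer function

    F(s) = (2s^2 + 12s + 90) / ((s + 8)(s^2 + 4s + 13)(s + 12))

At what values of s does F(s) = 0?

Set the numerator to zero: 2s^2 + 12s + 90 = 0, i.e. 2·(s^2 + 6s + 45) = 0.
Factoring: (s^2 + 6s + 45) = 0.

s = -3 ± 6j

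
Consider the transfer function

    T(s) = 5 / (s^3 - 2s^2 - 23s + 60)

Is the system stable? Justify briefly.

The denominator s^3 - 2s^2 - 23s + 60 factors as (s - 3)(s + 5)(s - 4), giving poles at s = 3, -5, 4.
Since the pole(s) at s = 3, 4 lie in the right half-plane, the system is unstable.

unstable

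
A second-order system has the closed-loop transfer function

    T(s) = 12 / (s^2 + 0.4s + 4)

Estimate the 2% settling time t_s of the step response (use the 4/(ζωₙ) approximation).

Comparing s^2 + 0.4s + 4 to s^2 + 2ζωₙs + ωₙ²: ωₙ = 2 rad/s and ζ = 0.4/(2·2) = 0.1.
ζωₙ = 0.4/2 = 0.2, so t_s ≈ 4/(ζωₙ) = 4/0.2 = 20 s.

t_s ≈ 20 s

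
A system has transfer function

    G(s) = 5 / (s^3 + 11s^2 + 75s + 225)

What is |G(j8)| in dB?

|G(j8)|_dB ≈ -39.8 dB

Substitute s = j8: numerator = 5, denominator = -479 + j88.
|G(j8)| = |5| / |-479 + j88| = 5 / 487.02 ≈ 0.01027.
In decibels: 20·log₁₀(0.01027) ≈ -39.8 dB.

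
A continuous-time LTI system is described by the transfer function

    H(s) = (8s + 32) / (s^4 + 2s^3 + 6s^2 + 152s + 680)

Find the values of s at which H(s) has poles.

s = 3 + 5j, 3 - 5j, -4 + 2j, -4 - 2j

The poles are the roots of the denominator s^4 + 2s^3 + 6s^2 + 152s + 680 = 0.
No real roots exist; factor into two real quadratics: (s^2 - 6s + 34)(s^2 + 8s + 20) = 0.
Each quadratic gives a conjugate pair via the quadratic formula.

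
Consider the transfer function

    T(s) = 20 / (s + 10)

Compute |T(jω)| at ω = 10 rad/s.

Substitute s = j10: numerator = 20, denominator = 10 + j10.
|T(j10)| = |20| / |10 + j10| = 20 / 14.142 ≈ 1.414.

|T(j10)| ≈ 1.414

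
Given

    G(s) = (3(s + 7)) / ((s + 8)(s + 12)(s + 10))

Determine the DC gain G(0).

G(0) = 7/320 ≈ 0.02187

At s = 0 each factor (s + a) contributes a and each (s^2 + bs + c) contributes c.
G(0) = 3·(7) / ((8) · (12) · (10)) = 21/960 = 7/320.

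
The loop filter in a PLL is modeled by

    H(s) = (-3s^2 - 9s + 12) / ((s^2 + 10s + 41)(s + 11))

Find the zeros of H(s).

s = -4, 1

Set the numerator to zero: -3s^2 - 9s + 12 = 0, i.e. -3·(s^2 + 3s - 4) = 0.
Factoring: (s + 4)(s - 1) = 0.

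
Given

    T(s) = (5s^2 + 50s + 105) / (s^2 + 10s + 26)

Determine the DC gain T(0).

Set s = 0: T(0) = (105) / (26) = 105/26.

T(0) = 105/26 ≈ 4.038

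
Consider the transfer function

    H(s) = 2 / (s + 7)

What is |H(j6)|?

|H(j6)| ≈ 0.2169

Substitute s = j6: numerator = 2, denominator = 7 + j6.
|H(j6)| = |2| / |7 + j6| = 2 / 9.2195 ≈ 0.2169.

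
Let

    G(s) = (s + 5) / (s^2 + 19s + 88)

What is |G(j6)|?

Substitute s = j6: numerator = 5 + j6, denominator = 52 + j114.
|G(j6)| = |5 + j6| / |52 + j114| = 7.8102 / 125.30 ≈ 0.06233.

|G(j6)| ≈ 0.06233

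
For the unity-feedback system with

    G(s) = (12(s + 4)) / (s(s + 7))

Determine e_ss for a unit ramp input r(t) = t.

e_ss = 0.1458

G(s) has one pole at the origin.
This is a Type 1 system. Kv = lim_{s→0} s·G(s) = 48/7.
e_ss = 1/Kv = 1/(48/7) = 7/48 ≈ 0.1458.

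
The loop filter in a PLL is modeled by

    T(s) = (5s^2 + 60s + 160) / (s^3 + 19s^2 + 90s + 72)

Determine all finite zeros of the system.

s = -4, -8

Set the numerator to zero: 5s^2 + 60s + 160 = 0, i.e. 5·(s^2 + 12s + 32) = 0.
Factoring: (s + 4)(s + 8) = 0.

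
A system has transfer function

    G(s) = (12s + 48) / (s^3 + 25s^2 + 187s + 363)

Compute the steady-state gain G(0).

Set s = 0: G(0) = (48) / (363) = 16/121.

G(0) = 16/121 ≈ 0.1322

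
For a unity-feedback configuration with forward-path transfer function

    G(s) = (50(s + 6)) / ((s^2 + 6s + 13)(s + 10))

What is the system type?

Type 0

The denominator has no factor of s at the origin — no free integrator — so this is a Type 0 system.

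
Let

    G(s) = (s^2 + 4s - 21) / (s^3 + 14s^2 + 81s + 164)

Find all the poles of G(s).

s = -5 + 4j, -5 - 4j, -4

The poles are the roots of the denominator s^3 + 14s^2 + 81s + 164 = 0.
Trying s = -4: the polynomial evaluates to 0, so (s + 4) is a factor.
Dividing out leaves s^2 + 10s + 41 = 0.
The quadratic formula then gives s = -5 ± 4j.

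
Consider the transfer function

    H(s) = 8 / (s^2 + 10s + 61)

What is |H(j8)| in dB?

Substitute s = j8: numerator = 8, denominator = -3 + j80.
|H(j8)| = |8| / |-3 + j80| = 8 / 80.056 ≈ 0.09993.
In decibels: 20·log₁₀(0.09993) ≈ -20.0 dB.

|H(j8)|_dB ≈ -20.0 dB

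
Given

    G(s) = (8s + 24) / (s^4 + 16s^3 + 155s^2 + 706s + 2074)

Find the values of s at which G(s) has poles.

The poles are the roots of the denominator s^4 + 16s^3 + 155s^2 + 706s + 2074 = 0.
No real roots exist; factor into two real quadratics: (s^2 + 10s + 61)(s^2 + 6s + 34) = 0.
Each quadratic gives a conjugate pair via the quadratic formula.

s = -5 ± 6j, -3 ± 5j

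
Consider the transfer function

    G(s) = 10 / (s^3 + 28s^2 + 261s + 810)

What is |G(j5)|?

|G(j5)| ≈ 0.008438

Substitute s = j5: numerator = 10, denominator = 110 + j1180.
|G(j5)| = |10| / |110 + j1180| = 10 / 1185.1 ≈ 0.008438.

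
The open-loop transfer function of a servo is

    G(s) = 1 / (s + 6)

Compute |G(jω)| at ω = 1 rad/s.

|G(j1)| ≈ 0.1644

Substitute s = j1: numerator = 1, denominator = 6 + j1.
|G(j1)| = |1| / |6 + j1| = 1 / 6.0828 ≈ 0.1644.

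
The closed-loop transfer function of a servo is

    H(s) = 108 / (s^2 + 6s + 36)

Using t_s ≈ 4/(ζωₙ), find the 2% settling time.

Comparing s^2 + 6s + 36 to s^2 + 2ζωₙs + ωₙ²: ωₙ = 6 rad/s and ζ = 6/(2·6) = 0.5.
ζωₙ = 6/2 = 3, so t_s ≈ 4/(ζωₙ) = 4/3 ≈ 1.333 s.

t_s ≈ 1.333 s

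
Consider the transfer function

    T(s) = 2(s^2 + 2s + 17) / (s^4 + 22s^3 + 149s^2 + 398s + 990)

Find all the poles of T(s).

s = -1 ± 3j, -11, -9

The poles are the roots of the denominator s^4 + 22s^3 + 149s^2 + 398s + 990 = 0.
Trying s = -11: the polynomial evaluates to 0, so (s + 11) is a factor.
Dividing out leaves s^3 + 11s^2 + 28s + 90 = 0.
This factors further as (s^2 + 2s + 10)(s + 9) = 0.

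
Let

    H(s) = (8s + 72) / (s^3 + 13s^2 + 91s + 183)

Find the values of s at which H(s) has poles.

s = -3, -5 + 6j, -5 - 6j

The poles are the roots of the denominator s^3 + 13s^2 + 91s + 183 = 0.
Trying s = -3: the polynomial evaluates to 0, so (s + 3) is a factor.
Dividing out leaves s^2 + 10s + 61 = 0.
The quadratic formula then gives s = -5 ± 6j.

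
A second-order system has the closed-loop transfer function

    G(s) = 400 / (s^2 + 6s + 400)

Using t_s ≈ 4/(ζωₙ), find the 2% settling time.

Comparing s^2 + 6s + 400 to s^2 + 2ζωₙs + ωₙ²: ωₙ = 20 rad/s and ζ = 6/(2·20) = 0.15.
ζωₙ = 6/2 = 3, so t_s ≈ 4/(ζωₙ) = 4/3 ≈ 1.333 s.

t_s ≈ 1.333 s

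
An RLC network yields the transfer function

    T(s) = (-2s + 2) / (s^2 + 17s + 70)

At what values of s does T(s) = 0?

s = 1

Set the numerator to zero: -2s + 2 = 0, i.e. -2·(s - 1) = 0.
So s = 1.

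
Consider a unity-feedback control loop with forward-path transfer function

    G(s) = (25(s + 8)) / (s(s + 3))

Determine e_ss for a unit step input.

G(s) has one pole at the origin.
This is a Type 1 system; for a step input the steady-state error is zero.

e_ss = 0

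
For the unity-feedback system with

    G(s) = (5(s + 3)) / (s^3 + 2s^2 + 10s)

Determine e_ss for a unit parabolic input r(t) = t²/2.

G(s) has one pole at the origin.
This is a Type 1 system; Ka = lim_{s→0} s^2·G(s) = 0, so the steady-state error for a parabola input is infinite.

e_ss = ∞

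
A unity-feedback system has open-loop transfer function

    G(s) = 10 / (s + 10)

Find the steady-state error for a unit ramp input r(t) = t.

G(s) has no poles at the origin.
This is a Type 0 system; Kv = lim_{s→0} s·G(s) = 0, so the steady-state error for a ramp input is infinite.

e_ss = ∞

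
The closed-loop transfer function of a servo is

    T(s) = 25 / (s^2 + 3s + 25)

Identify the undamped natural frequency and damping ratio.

Compare the denominator to the standard form s^2 + 2ζωₙs + ωₙ².
ωₙ² = 25, so ωₙ = 5 rad/s.
2ζωₙ = 3, so ζ = 3/(2·5) = 0.3.

ωₙ = 5 rad/s, ζ = 0.3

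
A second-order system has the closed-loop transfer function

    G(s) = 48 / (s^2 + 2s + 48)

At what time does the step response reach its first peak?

t_p ≈ 0.4582 s

Comparing s^2 + 2s + 48 to s^2 + 2ζωₙs + ωₙ²: ωₙ = √48 ≈ 6.928 rad/s and ζ = 2/(2·√48) ≈ 0.1443.
ζωₙ = 2/2 = 1, so ω_d = ωₙ√(1−ζ²) = √(ωₙ² − (ζωₙ)²) = √(48 − 1²) = √47 ≈ 6.856 rad/s.
t_p = π/ω_d = π/6.856 ≈ 0.4582 s.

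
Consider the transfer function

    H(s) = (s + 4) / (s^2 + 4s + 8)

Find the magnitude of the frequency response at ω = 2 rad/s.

|H(j2)| = 0.5000

Substitute s = j2: numerator = 4 + j2, denominator = 4 + j8.
|H(j2)| = |4 + j2| / |4 + j8| = 4.4721 / 8.9443 = 0.5000.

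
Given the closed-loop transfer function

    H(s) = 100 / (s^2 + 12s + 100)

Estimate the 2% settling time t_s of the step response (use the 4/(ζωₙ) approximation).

t_s ≈ 0.6667 s

Comparing s^2 + 12s + 100 to s^2 + 2ζωₙs + ωₙ²: ωₙ = 10 rad/s and ζ = 12/(2·10) = 0.6.
ζωₙ = 12/2 = 6, so t_s ≈ 4/(ζωₙ) = 4/6 ≈ 0.6667 s.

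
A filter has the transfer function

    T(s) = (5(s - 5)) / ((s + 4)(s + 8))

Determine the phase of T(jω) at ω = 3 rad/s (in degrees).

∠T(j3) ≈ 91.61°

At s = j3: numerator = -25 + j15, denominator = 23 + j36.
∠T = ∠num − ∠den = 149.04° − (57.426°) = 91.61°.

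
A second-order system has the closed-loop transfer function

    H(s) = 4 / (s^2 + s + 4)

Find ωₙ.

ωₙ = 2 rad/s

Compare the denominator to the standard form s^2 + 2ζωₙs + ωₙ².
ωₙ² = 4, so ωₙ = 2 rad/s.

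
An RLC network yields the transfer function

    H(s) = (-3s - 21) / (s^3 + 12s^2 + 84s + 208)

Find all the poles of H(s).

The poles are the roots of the denominator s^3 + 12s^2 + 84s + 208 = 0.
Trying s = -4: the polynomial evaluates to 0, so (s + 4) is a factor.
Dividing out leaves s^2 + 8s + 52 = 0.
The quadratic formula then gives s = -4 ± 6j.

s = -4, -4 + 6j, -4 - 6j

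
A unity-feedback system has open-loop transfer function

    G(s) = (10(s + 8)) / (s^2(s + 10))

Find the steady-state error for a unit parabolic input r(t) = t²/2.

G(s) has 2 poles at the origin.
This is a Type 2 system. Ka = lim_{s→0} s^2·G(s) = 80/10 = 8.
e_ss = 1/Ka = 1/(8) = 1/8 ≈ 0.1250.

e_ss = 0.1250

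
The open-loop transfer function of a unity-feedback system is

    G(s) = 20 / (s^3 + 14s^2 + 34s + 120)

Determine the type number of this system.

Type 0

The denominator has no factor of s at the origin — no free integrator — so this is a Type 0 system.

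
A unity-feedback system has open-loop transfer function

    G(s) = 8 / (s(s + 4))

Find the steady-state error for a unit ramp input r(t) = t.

G(s) has one pole at the origin.
This is a Type 1 system. Kv = lim_{s→0} s·G(s) = 8/4 = 2.
e_ss = 1/Kv = 1/(2) = 1/2 ≈ 0.5000.

e_ss = 0.5000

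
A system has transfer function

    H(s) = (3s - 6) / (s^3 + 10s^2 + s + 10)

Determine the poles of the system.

The poles are the roots of the denominator s^3 + 10s^2 + s + 10 = 0.
Trying s = -10: the polynomial evaluates to 0, so (s + 10) is a factor.
Dividing out leaves s^2 + 1 = 0.
The quadratic formula then gives s = 0 ± 1j.

s = -10, ±j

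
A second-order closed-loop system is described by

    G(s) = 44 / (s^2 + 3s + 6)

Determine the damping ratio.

Compare the denominator to the standard form s^2 + 2ζωₙs + ωₙ².
ωₙ² = 6, so ωₙ = √6 ≈ 2.449 rad/s.
2ζωₙ = 3, so ζ = 3/(2·√6) ≈ 0.6124.
With ζ = 0.6124 the response is underdamped.

ζ ≈ 0.6124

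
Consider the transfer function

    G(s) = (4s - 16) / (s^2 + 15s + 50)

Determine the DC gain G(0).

G(0) = -8/25 ≈ -0.3200

Set s = 0: G(0) = (-16) / (50) = -8/25.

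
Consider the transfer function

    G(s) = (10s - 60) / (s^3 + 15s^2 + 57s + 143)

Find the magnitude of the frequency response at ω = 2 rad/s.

|G(j2)| ≈ 0.4698

Substitute s = j2: numerator = -60 + j20, denominator = 83 + j106.
|G(j2)| = |-60 + j20| / |83 + j106| = 63.246 / 134.63 ≈ 0.4698.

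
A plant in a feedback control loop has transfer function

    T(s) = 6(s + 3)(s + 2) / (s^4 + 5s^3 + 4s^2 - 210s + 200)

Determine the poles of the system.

The poles are the roots of the denominator s^4 + 5s^3 + 4s^2 - 210s + 200 = 0.
Trying s = 1: the polynomial evaluates to 0, so (s - 1) is a factor.
Dividing out leaves s^3 + 6s^2 + 10s - 200 = 0.
This factors further as (s^2 + 10s + 50)(s - 4) = 0.

s = -5 ± 5j, 1, 4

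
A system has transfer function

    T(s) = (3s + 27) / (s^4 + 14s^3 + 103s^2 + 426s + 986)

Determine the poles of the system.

The poles are the roots of the denominator s^4 + 14s^3 + 103s^2 + 426s + 986 = 0.
No real roots exist; factor into two real quadratics: (s^2 + 4s + 29)(s^2 + 10s + 34) = 0.
Each quadratic gives a conjugate pair via the quadratic formula.

s = -2 + 5j, -2 - 5j, -5 + 3j, -5 - 3j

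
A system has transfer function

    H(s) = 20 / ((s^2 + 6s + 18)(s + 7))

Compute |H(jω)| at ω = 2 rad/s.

|H(j2)| ≈ 0.1490

Substitute s = j2: numerator = 20, denominator = 74 + j112.
|H(j2)| = |20| / |74 + j112| = 20 / 134.24 ≈ 0.1490.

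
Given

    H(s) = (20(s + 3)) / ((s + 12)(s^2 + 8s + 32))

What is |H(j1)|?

|H(j1)| ≈ 0.1641

Substitute s = j1: numerator = 60 + j20, denominator = 364 + j127.
|H(j1)| = |60 + j20| / |364 + j127| = 63.246 / 385.52 ≈ 0.1641.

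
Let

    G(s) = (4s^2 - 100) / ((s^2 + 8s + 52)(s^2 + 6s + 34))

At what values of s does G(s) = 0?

Set the numerator to zero: 4s^2 - 100 = 0, i.e. 4·(s^2 - 25) = 0.
Factoring: (s - 5)(s + 5) = 0.

s = 5, -5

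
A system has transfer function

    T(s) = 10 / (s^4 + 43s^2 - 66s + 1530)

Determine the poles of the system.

s = 3 ± 5j, -3 ± 6j

The poles are the roots of the denominator s^4 + 43s^2 - 66s + 1530 = 0.
No real roots exist; factor into two real quadratics: (s^2 - 6s + 34)(s^2 + 6s + 45) = 0.
Each quadratic gives a conjugate pair via the quadratic formula.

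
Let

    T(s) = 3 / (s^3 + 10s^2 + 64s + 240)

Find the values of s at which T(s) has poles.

s = -2 ± 6j, -6

The poles are the roots of the denominator s^3 + 10s^2 + 64s + 240 = 0.
Trying s = -6: the polynomial evaluates to 0, so (s + 6) is a factor.
Dividing out leaves s^2 + 4s + 40 = 0.
The quadratic formula then gives s = -2 ± 6j.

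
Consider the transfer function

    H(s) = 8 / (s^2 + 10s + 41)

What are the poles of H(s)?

s = -5 ± 4j

The poles are the roots of the denominator s^2 + 10s + 41 = 0.
Using the quadratic formula: s = (-10 ± √(-64))/2 = -5 ± 4j.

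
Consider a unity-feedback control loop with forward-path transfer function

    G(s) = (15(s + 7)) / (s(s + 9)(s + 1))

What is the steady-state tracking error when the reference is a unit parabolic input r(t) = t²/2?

G(s) has one pole at the origin.
This is a Type 1 system; Ka = lim_{s→0} s^2·G(s) = 0, so the steady-state error for a parabola input is infinite.

e_ss = ∞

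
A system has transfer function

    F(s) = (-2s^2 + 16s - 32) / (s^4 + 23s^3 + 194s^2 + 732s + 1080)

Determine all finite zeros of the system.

Set the numerator to zero: -2s^2 + 16s - 32 = 0, i.e. -2·(s^2 - 8s + 16) = 0.
Factoring: (s - 4)^2 = 0.

s = 4, 4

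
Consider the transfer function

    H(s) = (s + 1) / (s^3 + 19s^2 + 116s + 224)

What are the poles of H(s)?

s = -8, -4, -7

The poles are the roots of the denominator s^3 + 19s^2 + 116s + 224 = 0.
Trying s = -8: the polynomial evaluates to 0, so (s + 8) is a factor.
Dividing out leaves s^2 + 11s + 28 = 0.
Factoring the quadratic: (s + 4)(s + 7) = 0.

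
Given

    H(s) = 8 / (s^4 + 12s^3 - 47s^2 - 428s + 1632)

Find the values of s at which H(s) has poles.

s = 4 + j, 4 - j, -12, -8

The poles are the roots of the denominator s^4 + 12s^3 - 47s^2 - 428s + 1632 = 0.
Trying s = -12: the polynomial evaluates to 0, so (s + 12) is a factor.
Dividing out leaves s^3 - 47s + 136 = 0.
This factors further as (s^2 - 8s + 17)(s + 8) = 0.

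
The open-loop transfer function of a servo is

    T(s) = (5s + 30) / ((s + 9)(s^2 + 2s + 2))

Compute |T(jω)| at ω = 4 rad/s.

|T(j4)| ≈ 0.2270

Substitute s = j4: numerator = 30 + j20, denominator = -158 + j16.
|T(j4)| = |30 + j20| / |-158 + j16| = 36.056 / 158.81 ≈ 0.2270.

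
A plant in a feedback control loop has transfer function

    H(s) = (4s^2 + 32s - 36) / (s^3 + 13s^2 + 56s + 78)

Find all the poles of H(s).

s = -5 ± j, -3

The poles are the roots of the denominator s^3 + 13s^2 + 56s + 78 = 0.
Trying s = -3: the polynomial evaluates to 0, so (s + 3) is a factor.
Dividing out leaves s^2 + 10s + 26 = 0.
The quadratic formula then gives s = -5 ± 1j.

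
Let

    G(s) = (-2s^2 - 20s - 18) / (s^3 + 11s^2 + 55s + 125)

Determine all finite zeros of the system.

s = -9, -1

Set the numerator to zero: -2s^2 - 20s - 18 = 0, i.e. -2·(s^2 + 10s + 9) = 0.
Factoring: (s + 9)(s + 1) = 0.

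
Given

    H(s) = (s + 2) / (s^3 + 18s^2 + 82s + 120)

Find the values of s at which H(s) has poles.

The poles are the roots of the denominator s^3 + 18s^2 + 82s + 120 = 0.
Trying s = -12: the polynomial evaluates to 0, so (s + 12) is a factor.
Dividing out leaves s^2 + 6s + 10 = 0.
The quadratic formula then gives s = -3 ± 1j.

s = -3 + j, -3 - j, -12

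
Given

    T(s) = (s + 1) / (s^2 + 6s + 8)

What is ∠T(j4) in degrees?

∠T(j4) ≈ -32.47°

At s = j4: numerator = 1 + j4, denominator = -8 + j24.
∠T = ∠num − ∠den = 75.964° − (108.43°) = -32.47°.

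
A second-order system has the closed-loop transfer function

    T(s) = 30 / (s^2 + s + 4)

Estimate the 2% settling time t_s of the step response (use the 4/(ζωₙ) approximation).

t_s ≈ 8 s

Comparing s^2 + s + 4 to s^2 + 2ζωₙs + ωₙ²: ωₙ = 2 rad/s and ζ = 1/(2·2) = 0.25.
ζωₙ = 1/2 = 0.5, so t_s ≈ 4/(ζωₙ) = 4/0.5 = 8 s.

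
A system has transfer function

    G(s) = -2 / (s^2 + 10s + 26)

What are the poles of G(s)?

s = -5 + j, -5 - j

The poles are the roots of the denominator s^2 + 10s + 26 = 0.
Using the quadratic formula: s = (-10 ± √(-4))/2 = -5 ± 1j.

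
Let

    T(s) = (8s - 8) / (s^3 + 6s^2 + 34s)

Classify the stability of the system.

marginally stable

The denominator s^3 + 6s^2 + 34s factors as s(s^2 + 6s + 34), giving poles at s = 0, -3 ± 5j.
Since the simple pole(s) at s = 0 lie on the jω-axis with none in the right half-plane, the system is marginally stable.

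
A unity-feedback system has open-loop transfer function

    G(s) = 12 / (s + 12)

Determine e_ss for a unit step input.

G(s) has no poles at the origin.
This is a Type 0 system. Kp = lim_{s→0} G(s) = 12/12 = 1.
e_ss = 1/(1 + Kp) = 1/(1 + 1) = 1/2 ≈ 0.5000.

e_ss = 0.5000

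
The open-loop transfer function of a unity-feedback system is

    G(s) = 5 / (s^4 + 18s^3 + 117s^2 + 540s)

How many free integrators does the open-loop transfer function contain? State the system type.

Factor s from the denominator: s^4 + 18s^3 + 117s^2 + 540s = s·(s^3 + 18s^2 + 117s + 540).
There is 1 pole at the origin, so the system is Type 1.

Type 1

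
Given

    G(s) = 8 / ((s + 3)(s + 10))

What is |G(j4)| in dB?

Substitute s = j4: numerator = 8, denominator = 14 + j52.
|G(j4)| = |8| / |14 + j52| = 8 / 53.852 ≈ 0.1486.
In decibels: 20·log₁₀(0.1486) ≈ -16.6 dB.

|G(j4)|_dB ≈ -16.6 dB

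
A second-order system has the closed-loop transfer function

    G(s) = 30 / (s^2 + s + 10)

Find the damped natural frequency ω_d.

Comparing s^2 + s + 10 to s^2 + 2ζωₙs + ωₙ²: ωₙ = √10 ≈ 3.162 rad/s and ζ = 1/(2·√10) ≈ 0.1581.
ζωₙ = 1/2 = 0.5, so ω_d = ωₙ√(1−ζ²) = √(ωₙ² − (ζωₙ)²) = √(10 − 0.5²) = √9.75 ≈ 3.122 rad/s.

ω_d ≈ 3.122 rad/s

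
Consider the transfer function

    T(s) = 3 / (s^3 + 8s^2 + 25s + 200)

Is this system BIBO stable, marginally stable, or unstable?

The denominator s^3 + 8s^2 + 25s + 200 factors as (s^2 + 25)(s + 8), giving poles at s = 5j, -5j, -8.
Since the simple pole(s) at s = 5j, -5j lie on the jω-axis with none in the right half-plane, the system is marginally stable.

marginally stable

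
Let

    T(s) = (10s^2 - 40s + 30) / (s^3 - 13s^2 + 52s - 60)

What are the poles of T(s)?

s = 2, 5, 6

The poles are the roots of the denominator s^3 - 13s^2 + 52s - 60 = 0.
Trying s = 2: the polynomial evaluates to 0, so (s - 2) is a factor.
Dividing out leaves s^2 - 11s + 30 = 0.
Factoring the quadratic: (s - 5)(s - 6) = 0.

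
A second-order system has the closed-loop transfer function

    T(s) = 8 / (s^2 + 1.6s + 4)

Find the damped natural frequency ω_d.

Comparing s^2 + 1.6s + 4 to s^2 + 2ζωₙs + ωₙ²: ωₙ = 2 rad/s and ζ = 1.6/(2·2) = 0.4.
ζωₙ = 1.6/2 = 0.8, so ω_d = ωₙ√(1−ζ²) = √(ωₙ² − (ζωₙ)²) = √(4 − 0.8²) = √3.36 ≈ 1.833 rad/s.

ω_d ≈ 1.833 rad/s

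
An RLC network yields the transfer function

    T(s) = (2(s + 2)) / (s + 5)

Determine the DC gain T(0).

T(0) = 4/5 ≈ 0.8000

At s = 0 each factor (s + a) contributes a and each (s^2 + bs + c) contributes c.
T(0) = 2·(2) / ((5)) = 4/5 = 4/5.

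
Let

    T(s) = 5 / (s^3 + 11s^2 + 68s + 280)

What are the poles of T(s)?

The poles are the roots of the denominator s^3 + 11s^2 + 68s + 280 = 0.
Trying s = -7: the polynomial evaluates to 0, so (s + 7) is a factor.
Dividing out leaves s^2 + 4s + 40 = 0.
The quadratic formula then gives s = -2 ± 6j.

s = -2 + 6j, -2 - 6j, -7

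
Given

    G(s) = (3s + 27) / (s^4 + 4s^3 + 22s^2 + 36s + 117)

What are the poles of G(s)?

The poles are the roots of the denominator s^4 + 4s^3 + 22s^2 + 36s + 117 = 0.
No real roots exist; factor into two real quadratics: (s^2 + 9)(s^2 + 4s + 13) = 0.
Each quadratic gives a conjugate pair via the quadratic formula.

s = 3j, -3j, -2 + 3j, -2 - 3j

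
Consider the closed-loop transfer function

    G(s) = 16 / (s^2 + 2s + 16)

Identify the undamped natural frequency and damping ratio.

Compare the denominator to the standard form s^2 + 2ζωₙs + ωₙ².
ωₙ² = 16, so ωₙ = 4 rad/s.
2ζωₙ = 2, so ζ = 2/(2·4) = 0.25.
With ζ = 0.25 the response is underdamped.

ωₙ = 4 rad/s, ζ = 0.25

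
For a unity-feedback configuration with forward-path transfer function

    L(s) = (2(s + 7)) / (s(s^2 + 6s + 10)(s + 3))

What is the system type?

Type 1

The denominator has 1 factor of s at the origin (free integrator), so this is a Type 1 system.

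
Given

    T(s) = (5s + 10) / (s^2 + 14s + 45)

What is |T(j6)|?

Substitute s = j6: numerator = 10 + j30, denominator = 9 + j84.
|T(j6)| = |10 + j30| / |9 + j84| = 31.623 / 84.481 ≈ 0.3743.

|T(j6)| ≈ 0.3743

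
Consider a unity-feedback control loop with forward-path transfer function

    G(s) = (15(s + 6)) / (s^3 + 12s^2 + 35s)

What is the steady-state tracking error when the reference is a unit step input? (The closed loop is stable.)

e_ss = 0

G(s) has one pole at the origin.
This is a Type 1 system; for a step input the steady-state error is zero.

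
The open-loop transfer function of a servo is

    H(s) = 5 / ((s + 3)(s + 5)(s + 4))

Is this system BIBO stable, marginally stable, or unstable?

The poles can be read from the denominator factors: s = -3, -5, -4.
Since all poles lie strictly in the left half-plane, the system is stable.

stable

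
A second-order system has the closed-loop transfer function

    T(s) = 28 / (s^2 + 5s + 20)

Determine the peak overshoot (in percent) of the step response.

Comparing s^2 + 5s + 20 to s^2 + 2ζωₙs + ωₙ²: ωₙ = √20 ≈ 4.472 rad/s and ζ = 5/(2·√20) ≈ 0.5590.
%OS = 100·exp(−πζ/√(1−ζ²)) = 100·exp(−π·0.5590/√(1−0.5590²)) ≈ 12.0%.

%OS ≈ 12.0%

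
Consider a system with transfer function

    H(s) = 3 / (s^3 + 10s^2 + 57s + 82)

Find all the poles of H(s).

s = -4 ± 5j, -2

The poles are the roots of the denominator s^3 + 10s^2 + 57s + 82 = 0.
Trying s = -2: the polynomial evaluates to 0, so (s + 2) is a factor.
Dividing out leaves s^2 + 8s + 41 = 0.
The quadratic formula then gives s = -4 ± 5j.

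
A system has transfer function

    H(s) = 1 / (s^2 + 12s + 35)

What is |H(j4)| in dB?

Substitute s = j4: numerator = 1, denominator = 19 + j48.
|H(j4)| = |1| / |19 + j48| = 1 / 51.624 ≈ 0.01937.
In decibels: 20·log₁₀(0.01937) ≈ -34.3 dB.

|H(j4)|_dB ≈ -34.3 dB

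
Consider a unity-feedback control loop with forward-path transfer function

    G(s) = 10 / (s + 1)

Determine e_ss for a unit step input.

G(s) has no poles at the origin.
This is a Type 0 system. Kp = lim_{s→0} G(s) = 10/1.
e_ss = 1/(1 + Kp) = 1/(1 + 10) = 1/11 ≈ 0.09091.

e_ss = 0.09091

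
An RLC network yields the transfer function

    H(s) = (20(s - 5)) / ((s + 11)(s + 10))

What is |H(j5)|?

Substitute s = j5: numerator = -100 + j100, denominator = 85 + j105.
|H(j5)| = |-100 + j100| / |85 + j105| = 141.42 / 135.09 ≈ 1.047.

|H(j5)| ≈ 1.047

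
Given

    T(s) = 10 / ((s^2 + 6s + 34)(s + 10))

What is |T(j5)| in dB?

|T(j5)|_dB ≈ -30.9 dB

Substitute s = j5: numerator = 10, denominator = -60 + j345.
|T(j5)| = |10| / |-60 + j345| = 10 / 350.18 ≈ 0.02856.
In decibels: 20·log₁₀(0.02856) ≈ -30.9 dB.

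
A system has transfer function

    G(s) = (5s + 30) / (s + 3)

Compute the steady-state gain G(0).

Set s = 0: G(0) = (30) / (3) = 10.

G(0) = 10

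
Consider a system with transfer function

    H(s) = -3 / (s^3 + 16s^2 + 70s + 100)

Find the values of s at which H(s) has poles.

The poles are the roots of the denominator s^3 + 16s^2 + 70s + 100 = 0.
Trying s = -10: the polynomial evaluates to 0, so (s + 10) is a factor.
Dividing out leaves s^2 + 6s + 10 = 0.
The quadratic formula then gives s = -3 ± 1j.

s = -3 + j, -3 - j, -10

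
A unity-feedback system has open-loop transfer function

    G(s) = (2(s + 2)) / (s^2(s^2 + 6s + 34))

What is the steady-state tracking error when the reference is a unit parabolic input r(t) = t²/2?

e_ss = 8.500

G(s) has 2 poles at the origin.
This is a Type 2 system. Ka = lim_{s→0} s^2·G(s) = 4/34 = 2/17.
e_ss = 1/Ka = 1/(2/17) = 17/2 ≈ 8.500.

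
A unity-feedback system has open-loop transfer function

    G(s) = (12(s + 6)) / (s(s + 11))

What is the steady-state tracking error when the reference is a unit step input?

G(s) has one pole at the origin.
This is a Type 1 system; for a step input the steady-state error is zero.

e_ss = 0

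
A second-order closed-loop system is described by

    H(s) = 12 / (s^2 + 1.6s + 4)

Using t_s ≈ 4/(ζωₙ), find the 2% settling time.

Comparing s^2 + 1.6s + 4 to s^2 + 2ζωₙs + ωₙ²: ωₙ = 2 rad/s and ζ = 1.6/(2·2) = 0.4.
ζωₙ = 1.6/2 = 0.8, so t_s ≈ 4/(ζωₙ) = 4/0.8 = 5 s.

t_s ≈ 5 s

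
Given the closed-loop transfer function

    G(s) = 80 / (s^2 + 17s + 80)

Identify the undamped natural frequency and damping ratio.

Compare the denominator to the standard form s^2 + 2ζωₙs + ωₙ².
ωₙ² = 80, so ωₙ = √80 ≈ 8.944 rad/s.
2ζωₙ = 17, so ζ = 17/(2·√80) ≈ 0.9503.
With ζ = 0.9503 the response is underdamped.

ωₙ ≈ 8.944 rad/s, ζ ≈ 0.9503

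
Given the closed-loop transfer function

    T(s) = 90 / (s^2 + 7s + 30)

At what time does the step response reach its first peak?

Comparing s^2 + 7s + 30 to s^2 + 2ζωₙs + ωₙ²: ωₙ = √30 ≈ 5.477 rad/s and ζ = 7/(2·√30) ≈ 0.6390.
ζωₙ = 7/2 = 3.5, so ω_d = ωₙ√(1−ζ²) = √(ωₙ² − (ζωₙ)²) = √(30 − 3.5²) = √17.75 ≈ 4.213 rad/s.
t_p = π/ω_d = π/4.213 ≈ 0.7457 s.

t_p ≈ 0.7457 s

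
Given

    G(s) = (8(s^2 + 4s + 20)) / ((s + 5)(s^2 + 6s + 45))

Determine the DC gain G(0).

G(0) = 32/45 ≈ 0.7111

At s = 0 each factor (s + a) contributes a and each (s^2 + bs + c) contributes c.
G(0) = 8·(20) / ((5) · (45)) = 160/225 = 32/45.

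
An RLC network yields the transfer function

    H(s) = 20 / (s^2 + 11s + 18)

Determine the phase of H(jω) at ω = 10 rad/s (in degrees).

At s = j10: numerator = 20, denominator = -82 + j110.
∠H = ∠num − ∠den = 0° − (126.70°) = -126.7°.

∠H(j10) ≈ -126.7°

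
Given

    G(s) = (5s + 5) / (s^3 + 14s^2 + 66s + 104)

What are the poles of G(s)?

The poles are the roots of the denominator s^3 + 14s^2 + 66s + 104 = 0.
Trying s = -4: the polynomial evaluates to 0, so (s + 4) is a factor.
Dividing out leaves s^2 + 10s + 26 = 0.
The quadratic formula then gives s = -5 ± 1j.

s = -5 ± j, -4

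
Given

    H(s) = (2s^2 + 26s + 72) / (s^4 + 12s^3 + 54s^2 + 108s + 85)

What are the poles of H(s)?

s = -2 + j, -2 - j, -4 + j, -4 - j

The poles are the roots of the denominator s^4 + 12s^3 + 54s^2 + 108s + 85 = 0.
No real roots exist; factor into two real quadratics: (s^2 + 4s + 5)(s^2 + 8s + 17) = 0.
Each quadratic gives a conjugate pair via the quadratic formula.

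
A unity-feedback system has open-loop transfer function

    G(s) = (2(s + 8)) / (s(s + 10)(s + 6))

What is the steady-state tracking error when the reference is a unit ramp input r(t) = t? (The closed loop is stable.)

G(s) has one pole at the origin.
This is a Type 1 system. Kv = lim_{s→0} s·G(s) = 16/60 = 4/15.
e_ss = 1/Kv = 1/(4/15) = 15/4 ≈ 3.750.

e_ss = 3.750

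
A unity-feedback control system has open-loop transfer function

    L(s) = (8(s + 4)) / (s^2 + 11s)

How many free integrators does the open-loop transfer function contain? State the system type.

Type 1

The denominator has 1 factor of s at the origin (free integrator), so this is a Type 1 system.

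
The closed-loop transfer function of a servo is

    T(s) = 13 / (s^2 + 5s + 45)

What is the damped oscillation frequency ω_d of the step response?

ω_d ≈ 6.225 rad/s

Comparing s^2 + 5s + 45 to s^2 + 2ζωₙs + ωₙ²: ωₙ = √45 ≈ 6.708 rad/s and ζ = 5/(2·√45) ≈ 0.3727.
ζωₙ = 5/2 = 2.5, so ω_d = ωₙ√(1−ζ²) = √(ωₙ² − (ζωₙ)²) = √(45 − 2.5²) = √38.75 ≈ 6.225 rad/s.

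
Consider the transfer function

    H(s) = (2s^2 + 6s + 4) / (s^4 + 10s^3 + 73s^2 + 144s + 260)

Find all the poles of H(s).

The poles are the roots of the denominator s^4 + 10s^3 + 73s^2 + 144s + 260 = 0.
No real roots exist; factor into two real quadratics: (s^2 + 8s + 52)(s^2 + 2s + 5) = 0.
Each quadratic gives a conjugate pair via the quadratic formula.

s = -4 ± 6j, -1 ± 2j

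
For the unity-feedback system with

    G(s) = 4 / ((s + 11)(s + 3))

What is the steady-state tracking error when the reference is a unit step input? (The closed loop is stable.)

G(s) has no poles at the origin.
This is a Type 0 system. Kp = lim_{s→0} G(s) = 4/33.
e_ss = 1/(1 + Kp) = 1/(1 + 4/33) = 33/37 ≈ 0.8919.

e_ss = 0.8919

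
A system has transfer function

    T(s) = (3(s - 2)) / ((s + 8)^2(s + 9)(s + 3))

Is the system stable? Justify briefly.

stable

The poles can be read from the denominator factors: s = -8, -8, -9, -3.
Since all poles lie strictly in the left half-plane, the system is stable.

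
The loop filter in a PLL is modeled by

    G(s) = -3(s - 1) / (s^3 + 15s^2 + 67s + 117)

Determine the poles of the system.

s = -3 ± 2j, -9

The poles are the roots of the denominator s^3 + 15s^2 + 67s + 117 = 0.
Trying s = -9: the polynomial evaluates to 0, so (s + 9) is a factor.
Dividing out leaves s^2 + 6s + 13 = 0.
The quadratic formula then gives s = -3 ± 2j.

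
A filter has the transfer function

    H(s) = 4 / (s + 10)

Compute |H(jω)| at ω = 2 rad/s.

Substitute s = j2: numerator = 4, denominator = 10 + j2.
|H(j2)| = |4| / |10 + j2| = 4 / 10.198 ≈ 0.3922.

|H(j2)| ≈ 0.3922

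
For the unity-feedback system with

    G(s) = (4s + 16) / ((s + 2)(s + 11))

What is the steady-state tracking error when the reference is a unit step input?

G(s) has no poles at the origin.
This is a Type 0 system. Kp = lim_{s→0} G(s) = 16/22 = 8/11.
e_ss = 1/(1 + Kp) = 1/(1 + 8/11) = 11/19 ≈ 0.5789.

e_ss = 0.5789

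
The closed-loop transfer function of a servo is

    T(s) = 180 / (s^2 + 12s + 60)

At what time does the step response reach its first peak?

Comparing s^2 + 12s + 60 to s^2 + 2ζωₙs + ωₙ²: ωₙ = √60 ≈ 7.746 rad/s and ζ = 12/(2·√60) ≈ 0.7746.
ζωₙ = 12/2 = 6, so ω_d = ωₙ√(1−ζ²) = √(ωₙ² − (ζωₙ)²) = √(60 − 6²) = √24 ≈ 4.899 rad/s.
t_p = π/ω_d = π/4.899 ≈ 0.6413 s.

t_p ≈ 0.6413 s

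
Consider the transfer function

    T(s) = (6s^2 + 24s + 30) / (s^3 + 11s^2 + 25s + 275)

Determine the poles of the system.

s = -11, 5j, -5j

The poles are the roots of the denominator s^3 + 11s^2 + 25s + 275 = 0.
Trying s = -11: the polynomial evaluates to 0, so (s + 11) is a factor.
Dividing out leaves s^2 + 25 = 0.
The quadratic formula then gives s = 0 ± 5j.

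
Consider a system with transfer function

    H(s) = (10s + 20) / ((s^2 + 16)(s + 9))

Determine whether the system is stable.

The poles can be read from the denominator factors: s = 4j, -4j, -9.
Since the simple pole(s) at s = ±4j lie on the jω-axis with none in the right half-plane, the system is marginally stable.

marginally stable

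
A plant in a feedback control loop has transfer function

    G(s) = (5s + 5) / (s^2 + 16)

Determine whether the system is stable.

The denominator s^2 + 16 factors as (s^2 + 16), giving poles at s = ±4j.
Since the simple pole(s) at s = ±4j lie on the jω-axis with none in the right half-plane, the system is marginally stable.

marginally stable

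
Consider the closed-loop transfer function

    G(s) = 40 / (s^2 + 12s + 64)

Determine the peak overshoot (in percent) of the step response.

Comparing s^2 + 12s + 64 to s^2 + 2ζωₙs + ωₙ²: ωₙ = 8 rad/s and ζ = 12/(2·8) = 0.75.
%OS = 100·exp(−πζ/√(1−ζ²)) = 100·exp(−π·0.75/√(1−0.75²)) ≈ 2.84%.

%OS ≈ 2.84%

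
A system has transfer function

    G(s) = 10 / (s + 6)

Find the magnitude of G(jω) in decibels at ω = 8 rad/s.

Substitute s = j8: numerator = 10, denominator = 6 + j8.
|G(j8)| = |10| / |6 + j8| = 10 / 10 = 1.
In decibels: 20·log₁₀(1) ≈ 0 dB.

|G(j8)|_dB ≈ 0 dB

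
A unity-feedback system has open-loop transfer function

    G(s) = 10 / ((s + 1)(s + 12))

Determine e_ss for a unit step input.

G(s) has no poles at the origin.
This is a Type 0 system. Kp = lim_{s→0} G(s) = 10/12 = 5/6.
e_ss = 1/(1 + Kp) = 1/(1 + 5/6) = 6/11 ≈ 0.5455.

e_ss = 0.5455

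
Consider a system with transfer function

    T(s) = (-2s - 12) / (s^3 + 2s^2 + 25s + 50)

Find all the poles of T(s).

s = 5j, -5j, -2

The poles are the roots of the denominator s^3 + 2s^2 + 25s + 50 = 0.
Trying s = -2: the polynomial evaluates to 0, so (s + 2) is a factor.
Dividing out leaves s^2 + 25 = 0.
The quadratic formula then gives s = 0 ± 5j.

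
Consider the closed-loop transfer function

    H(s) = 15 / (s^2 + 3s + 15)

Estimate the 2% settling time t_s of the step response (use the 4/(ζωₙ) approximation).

t_s ≈ 2.667 s

Comparing s^2 + 3s + 15 to s^2 + 2ζωₙs + ωₙ²: ωₙ = √15 ≈ 3.873 rad/s and ζ = 3/(2·√15) ≈ 0.3873.
ζωₙ = 3/2 = 1.5, so t_s ≈ 4/(ζωₙ) = 4/1.5 ≈ 2.667 s.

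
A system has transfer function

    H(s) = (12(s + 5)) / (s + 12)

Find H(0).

H(0) = 5

At s = 0 each factor (s + a) contributes a and each (s^2 + bs + c) contributes c.
H(0) = 12·(5) / ((12)) = 60/12 = 5.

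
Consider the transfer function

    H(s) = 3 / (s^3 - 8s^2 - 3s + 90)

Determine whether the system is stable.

The denominator s^3 - 8s^2 - 3s + 90 factors as (s + 3)(s - 6)(s - 5), giving poles at s = -3, 6, 5.
Since the pole(s) at s = 6, 5 lie in the right half-plane, the system is unstable.

unstable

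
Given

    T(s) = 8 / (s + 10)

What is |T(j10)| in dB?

|T(j10)|_dB ≈ -4.95 dB

Substitute s = j10: numerator = 8, denominator = 10 + j10.
|T(j10)| = |8| / |10 + j10| = 8 / 14.142 ≈ 0.5657.
In decibels: 20·log₁₀(0.5657) ≈ -4.95 dB.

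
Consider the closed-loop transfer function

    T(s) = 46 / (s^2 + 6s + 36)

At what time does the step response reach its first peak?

Comparing s^2 + 6s + 36 to s^2 + 2ζωₙs + ωₙ²: ωₙ = 6 rad/s and ζ = 6/(2·6) = 0.5.
ζωₙ = 6/2 = 3, so ω_d = ωₙ√(1−ζ²) = √(ωₙ² − (ζωₙ)²) = √(36 − 3²) = √27 ≈ 5.196 rad/s.
t_p = π/ω_d = π/5.196 ≈ 0.6046 s.

t_p ≈ 0.6046 s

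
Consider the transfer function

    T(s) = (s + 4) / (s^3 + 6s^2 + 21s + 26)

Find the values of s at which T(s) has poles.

The poles are the roots of the denominator s^3 + 6s^2 + 21s + 26 = 0.
Trying s = -2: the polynomial evaluates to 0, so (s + 2) is a factor.
Dividing out leaves s^2 + 4s + 13 = 0.
The quadratic formula then gives s = -2 ± 3j.

s = -2, -2 ± 3j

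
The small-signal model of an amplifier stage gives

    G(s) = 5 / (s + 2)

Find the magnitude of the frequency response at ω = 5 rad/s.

|G(j5)| ≈ 0.9285

Substitute s = j5: numerator = 5, denominator = 2 + j5.
|G(j5)| = |5| / |2 + j5| = 5 / 5.3852 ≈ 0.9285.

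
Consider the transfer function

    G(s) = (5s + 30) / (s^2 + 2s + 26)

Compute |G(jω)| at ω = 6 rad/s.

Substitute s = j6: numerator = 30 + j30, denominator = -10 + j12.
|G(j6)| = |30 + j30| / |-10 + j12| = 42.426 / 15.620 ≈ 2.716.

|G(j6)| ≈ 2.716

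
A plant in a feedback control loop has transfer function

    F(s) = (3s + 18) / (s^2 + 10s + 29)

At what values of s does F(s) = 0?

s = -6

Set the numerator to zero: 3s + 18 = 0, i.e. 3·(s + 6) = 0.
So s = -6.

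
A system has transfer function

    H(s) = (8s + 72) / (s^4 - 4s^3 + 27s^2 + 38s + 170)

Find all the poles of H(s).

s = 3 + 5j, 3 - 5j, -1 + 2j, -1 - 2j

The poles are the roots of the denominator s^4 - 4s^3 + 27s^2 + 38s + 170 = 0.
No real roots exist; factor into two real quadratics: (s^2 - 6s + 34)(s^2 + 2s + 5) = 0.
Each quadratic gives a conjugate pair via the quadratic formula.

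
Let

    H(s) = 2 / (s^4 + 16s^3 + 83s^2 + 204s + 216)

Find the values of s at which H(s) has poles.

s = -2 + 2j, -2 - 2j, -9, -3

The poles are the roots of the denominator s^4 + 16s^3 + 83s^2 + 204s + 216 = 0.
Trying s = -9: the polynomial evaluates to 0, so (s + 9) is a factor.
Dividing out leaves s^3 + 7s^2 + 20s + 24 = 0.
This factors further as (s^2 + 4s + 8)(s + 3) = 0.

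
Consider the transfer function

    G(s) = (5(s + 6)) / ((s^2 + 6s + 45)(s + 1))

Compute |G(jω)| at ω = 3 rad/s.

Substitute s = j3: numerator = 30 + j15, denominator = -18 + j126.
|G(j3)| = |30 + j15| / |-18 + j126| = 33.541 / 127.28 ≈ 0.2635.

|G(j3)| ≈ 0.2635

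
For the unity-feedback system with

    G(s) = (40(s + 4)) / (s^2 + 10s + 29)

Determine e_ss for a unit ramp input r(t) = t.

G(s) has no poles at the origin.
This is a Type 0 system; Kv = lim_{s→0} s·G(s) = 0, so the steady-state error for a ramp input is infinite.

e_ss = ∞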